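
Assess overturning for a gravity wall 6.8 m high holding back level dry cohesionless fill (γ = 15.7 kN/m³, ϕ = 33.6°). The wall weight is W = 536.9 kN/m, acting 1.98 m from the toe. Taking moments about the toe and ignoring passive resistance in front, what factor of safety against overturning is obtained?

K_a = tan²(45° − 33.6°/2) = 0.2875.
P_a = ½K_aγH² = 0.5×0.2875×15.7×6.8² = 104.4 kN/m, acting at H/3 = 2.267 m above the base.
Overturning moment M_o = P_a × H/3 = 104.4 × 2.267 = 236.5.
Resisting moment M_r = W × 1.98 = 536.9 × 1.98 = 1063.
FS_overturning = M_r/M_o = 1063/236.5 = 4.494.

4.49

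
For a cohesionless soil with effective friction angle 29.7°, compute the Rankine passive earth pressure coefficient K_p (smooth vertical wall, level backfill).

2.96

K_p = (1 + sin φ)/(1 − sin φ) = tan²(45° + 29.7°/2) = 2.964.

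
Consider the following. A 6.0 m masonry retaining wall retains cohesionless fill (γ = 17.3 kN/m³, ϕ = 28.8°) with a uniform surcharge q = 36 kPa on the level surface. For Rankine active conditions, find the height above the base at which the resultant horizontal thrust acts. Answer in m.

K_a = 0.3498.
Triangular part P₁ = ½K_aγH² = 108.9 at H/3 = 2.000 m; rectangular part P₂ = K_a q H = 75.55 at H/2 = 3.000 m.
ȳ = (P₁·2.000 + P₂·3.000)/(P₁+P₂) = 2.410 m.

2.41 m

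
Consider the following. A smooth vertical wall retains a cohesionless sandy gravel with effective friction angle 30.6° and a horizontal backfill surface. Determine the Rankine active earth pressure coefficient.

0.325

K_a = tan²(45° − φ/2) = tan²(29.70°) = 0.3253.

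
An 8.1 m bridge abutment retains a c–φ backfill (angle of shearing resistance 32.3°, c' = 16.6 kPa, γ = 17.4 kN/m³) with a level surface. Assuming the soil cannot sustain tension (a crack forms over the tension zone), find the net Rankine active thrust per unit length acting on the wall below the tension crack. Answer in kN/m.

56.8 kN/m

K_a = 0.3035; √K_a = 0.5509.
Tension-crack depth z_c = 2c/(γ√K_a) = 2×16.6/(17.4×0.5509) = 3.464 m.
σ_a at base = K_a γ H − 2c√K_a = 0.3035×17.4×8.1 − 2×16.6×0.5509 = 24.48 kPa.
P_a = ½ × 24.48 × (H − z_c) = 0.5×24.48×4.636 = 56.76 kN/m.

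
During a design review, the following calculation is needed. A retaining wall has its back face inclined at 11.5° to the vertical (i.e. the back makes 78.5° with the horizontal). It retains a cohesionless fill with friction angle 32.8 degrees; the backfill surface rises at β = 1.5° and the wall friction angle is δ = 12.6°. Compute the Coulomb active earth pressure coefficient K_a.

0.368

K_a = sin²(α+φ) / [sin²α · sin(α−δ) · (1 + √{sin(φ+δ)sin(φ−β) / (sin(α−δ)sin(α+β))})²].
With α = 78.5°, φ = 32.8°, δ = 12.6°, β = 1.5°: K_a = 0.3675.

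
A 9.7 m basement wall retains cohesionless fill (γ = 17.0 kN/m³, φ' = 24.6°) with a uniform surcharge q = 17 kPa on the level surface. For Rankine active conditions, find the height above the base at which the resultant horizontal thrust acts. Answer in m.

3.51 m

K_a = 0.4121.
Triangular part P₁ = ½K_aγH² = 329.6 at H/3 = 3.233 m; rectangular part P₂ = K_a q H = 67.96 at H/2 = 4.850 m.
ȳ = (P₁·3.233 + P₂·4.850)/(P₁+P₂) = 3.510 m.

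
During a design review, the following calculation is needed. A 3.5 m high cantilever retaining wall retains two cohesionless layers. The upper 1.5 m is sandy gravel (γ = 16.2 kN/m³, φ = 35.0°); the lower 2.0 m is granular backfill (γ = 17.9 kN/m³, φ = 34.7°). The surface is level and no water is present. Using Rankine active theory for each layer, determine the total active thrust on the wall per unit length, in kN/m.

K_a1 = tan²(45°−35.0°/2) = 0.2710; K_a2 = tan²(45°−34.7°/2) = 0.2745.
Layer 1: σ at base = K_a1 γ₁ h₁ = 6.585 kPa; P₁ = ½×6.585×1.5 = 4.939.
Layer 2: σ_v at top = γ₁h₁ = 24.30; σ_h top = K_a2×24.30 = 6.670; σ_h base = K_a2×(24.30+17.9×2.0) = 16.50.
P₂ = ½(6.670+16.50)×2.0 = 23.17. Total P_a = 4.939+23.17 = 28.10 kN/m.

28.1 kN/m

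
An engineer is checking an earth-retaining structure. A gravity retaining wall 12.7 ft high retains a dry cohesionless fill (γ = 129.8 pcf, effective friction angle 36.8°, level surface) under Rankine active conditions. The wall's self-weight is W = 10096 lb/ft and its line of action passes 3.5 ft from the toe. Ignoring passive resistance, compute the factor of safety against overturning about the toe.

3.18

K_a = tan²(45° − 36.8°/2) = 0.2508.
P_a = ½K_aγH² = 0.5×0.2508×129.8×12.7² = 2625 lb/ft, acting at H/3 = 4.233 ft above the base.
Overturning moment M_o = P_a × H/3 = 2625 × 4.233 = 11110.
Resisting moment M_r = W × 3.5 = 10096 × 3.5 = 35340.
FS_overturning = M_r/M_o = 35340/11110 = 3.180.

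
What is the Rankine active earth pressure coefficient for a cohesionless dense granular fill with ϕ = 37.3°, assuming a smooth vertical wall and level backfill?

K_a = tan²(45° − φ/2) = tan²(26.35°) = 0.2453.

0.245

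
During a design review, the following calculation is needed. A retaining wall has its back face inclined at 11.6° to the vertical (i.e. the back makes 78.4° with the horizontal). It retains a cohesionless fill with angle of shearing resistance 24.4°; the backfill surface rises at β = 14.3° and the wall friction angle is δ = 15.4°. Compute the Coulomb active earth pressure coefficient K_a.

K_a = sin²(α+φ) / [sin²α · sin(α−δ) · (1 + √{sin(φ+δ)sin(φ−β) / (sin(α−δ)sin(α+β))})²].
With α = 78.4°, φ = 24.4°, δ = 15.4°, β = 14.3°: K_a = 0.6056.

0.606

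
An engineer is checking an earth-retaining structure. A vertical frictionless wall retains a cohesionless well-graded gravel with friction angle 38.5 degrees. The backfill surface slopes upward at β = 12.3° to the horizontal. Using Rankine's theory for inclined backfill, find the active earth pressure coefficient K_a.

0.245

K_a = cos β · (cos β − √(cos²β − cos²φ)) / (cos β + √(cos²β − cos²φ)).
cos β = 0.9770, cos φ = 0.7826, √(cos²β − cos²φ) = 0.5849.
K_a = 0.9770 × (0.9770 − 0.5849)/(0.9770 + 0.5849) = 0.2453.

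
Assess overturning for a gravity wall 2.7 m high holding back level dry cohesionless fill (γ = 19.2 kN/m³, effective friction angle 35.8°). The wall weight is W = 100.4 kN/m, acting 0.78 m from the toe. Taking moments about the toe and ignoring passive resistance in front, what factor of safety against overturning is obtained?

K_a = tan²(45° − 35.8°/2) = 0.2619.
P_a = ½K_aγH² = 0.5×0.2619×19.2×2.7² = 18.33 kN/m, acting at H/3 = 0.9000 m above the base.
Overturning moment M_o = P_a × H/3 = 18.33 × 0.9000 = 16.49.
Resisting moment M_r = W × 0.78 = 100.4 × 0.78 = 78.31.
FS_overturning = M_r/M_o = 78.31/16.49 = 4.748.

4.75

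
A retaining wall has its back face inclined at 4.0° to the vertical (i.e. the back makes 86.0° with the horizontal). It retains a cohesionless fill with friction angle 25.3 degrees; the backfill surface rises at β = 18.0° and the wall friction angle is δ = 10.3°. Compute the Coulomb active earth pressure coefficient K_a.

K_a = sin²(α+φ) / [sin²α · sin(α−δ) · (1 + √{sin(φ+δ)sin(φ−β) / (sin(α−δ)sin(α+β))})²].
With α = 86.0°, φ = 25.3°, δ = 10.3°, β = 18.0°: K_a = 0.5490.

0.549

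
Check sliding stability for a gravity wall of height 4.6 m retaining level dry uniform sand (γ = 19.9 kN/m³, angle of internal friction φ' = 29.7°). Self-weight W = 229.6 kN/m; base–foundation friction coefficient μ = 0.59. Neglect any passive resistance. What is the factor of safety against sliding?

K_a = tan²(45° − 29.7°/2) = 0.3374.
P_a = ½K_aγH² = 0.5×0.3374×19.9×4.6² = 71.03 kN/m, acting at H/3 = 1.533 m above the base.
FS_sliding = μW / P_a = 0.59×229.6 / 71.03 = 1.907.

1.91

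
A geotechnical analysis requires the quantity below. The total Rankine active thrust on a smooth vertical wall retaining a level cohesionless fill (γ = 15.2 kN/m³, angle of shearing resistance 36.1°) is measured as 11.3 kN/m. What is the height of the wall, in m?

2.40 m

K_a = 0.2585. P_a = ½ K_a γ H² ⇒ H = √(2P_a/(K_a γ)).
H = √(2×11.3/(0.2585×15.2)) = 2.398 m.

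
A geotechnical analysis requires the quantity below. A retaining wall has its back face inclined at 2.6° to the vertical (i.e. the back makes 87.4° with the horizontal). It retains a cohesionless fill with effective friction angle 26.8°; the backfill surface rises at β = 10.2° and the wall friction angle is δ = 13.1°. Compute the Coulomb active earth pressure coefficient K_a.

0.419

K_a = sin²(α+φ) / [sin²α · sin(α−δ) · (1 + √{sin(φ+δ)sin(φ−β) / (sin(α−δ)sin(α+β))})²].
With α = 87.4°, φ = 26.8°, δ = 13.1°, β = 10.2°: K_a = 0.4187.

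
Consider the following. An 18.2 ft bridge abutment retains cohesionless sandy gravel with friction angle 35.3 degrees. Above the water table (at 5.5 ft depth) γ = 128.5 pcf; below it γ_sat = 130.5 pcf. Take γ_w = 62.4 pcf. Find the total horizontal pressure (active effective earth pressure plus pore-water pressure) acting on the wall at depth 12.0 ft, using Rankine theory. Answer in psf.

K_a = (1 − sin φ)/(1 + sin φ) = 0.2675.
γ' = 130.5 − 62.4 = 68.10 pcf.
Effective vertical stress at 12.0 ft: σ'_v = 128.5×5.5 + 68.10×6.50 = 1149 psf.
σ'_h = K_a σ'_v = 0.2675 × 1149 = 307.5 psf; u = γ_w × 6.50 = 405.6 psf.
Total σ_h = 307.5 + 405.6 = 713.1 psf.

713 psf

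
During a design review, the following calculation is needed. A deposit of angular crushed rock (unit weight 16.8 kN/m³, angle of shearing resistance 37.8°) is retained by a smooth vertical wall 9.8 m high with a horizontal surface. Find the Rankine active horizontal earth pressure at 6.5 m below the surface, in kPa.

26.2 kPa

K_a = (1 − sin φ)/(1 + sin φ) = 0.2400.
σ_h = K_a γ z = 0.2400 × 16.8 × 6.5 = 26.21 kPa.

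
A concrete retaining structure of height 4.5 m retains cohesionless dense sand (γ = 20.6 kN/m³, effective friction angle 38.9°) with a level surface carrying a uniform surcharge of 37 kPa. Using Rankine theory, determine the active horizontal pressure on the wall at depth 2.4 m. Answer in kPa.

19.8 kPa

K_a = (1 − sin φ)/(1 + sin φ) = 0.2285.
σ_v = γz + q = 20.6 × 2.4 + 37 = 86.44 kPa.
σ_h = K_a σ_v = 0.2285 × 86.44 = 19.75 kPa.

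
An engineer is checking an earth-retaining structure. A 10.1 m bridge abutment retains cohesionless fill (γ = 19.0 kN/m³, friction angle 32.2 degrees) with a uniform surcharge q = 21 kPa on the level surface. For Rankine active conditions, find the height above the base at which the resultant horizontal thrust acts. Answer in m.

K_a = 0.3047.
Triangular part P₁ = ½K_aγH² = 295.3 at H/3 = 3.367 m; rectangular part P₂ = K_a q H = 64.63 at H/2 = 5.050 m.
ȳ = (P₁·3.367 + P₂·5.050)/(P₁+P₂) = 3.669 m.

3.67 m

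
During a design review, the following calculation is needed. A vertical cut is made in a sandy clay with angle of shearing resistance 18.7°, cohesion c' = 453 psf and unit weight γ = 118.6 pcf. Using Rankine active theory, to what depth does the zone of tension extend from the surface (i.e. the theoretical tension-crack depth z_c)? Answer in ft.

10.7 ft

K_a = tan²(45° − 18.7°/2) = 0.5144; √K_a = 0.7173.
The active pressure is zero where K_a γ z = 2c√K_a, so z_c = 2c/(γ√K_a) = 2×453/(118.6×0.7173) = 10.65 ft.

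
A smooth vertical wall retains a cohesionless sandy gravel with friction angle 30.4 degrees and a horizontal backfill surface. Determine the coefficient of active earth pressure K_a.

K_a = (1 − sin φ)/(1 + sin φ) = (1 − sin 30.4°)/(1 + sin 30.4°) = 0.3280.

0.328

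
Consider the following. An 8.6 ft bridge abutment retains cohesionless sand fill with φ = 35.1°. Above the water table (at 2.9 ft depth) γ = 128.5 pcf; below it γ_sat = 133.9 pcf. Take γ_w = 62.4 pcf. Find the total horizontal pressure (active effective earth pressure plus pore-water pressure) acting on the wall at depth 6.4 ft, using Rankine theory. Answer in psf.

K_a = (1 − sin φ)/(1 + sin φ) = 0.2698.
γ' = 133.9 − 62.4 = 71.50 pcf.
Effective vertical stress at 6.4 ft: σ'_v = 128.5×2.9 + 71.50×3.50 = 622.9 psf.
σ'_h = K_a σ'_v = 0.2698 × 622.9 = 168.1 psf; u = γ_w × 3.50 = 218.4 psf.
Total σ_h = 168.1 + 218.4 = 386.5 psf.

386 psf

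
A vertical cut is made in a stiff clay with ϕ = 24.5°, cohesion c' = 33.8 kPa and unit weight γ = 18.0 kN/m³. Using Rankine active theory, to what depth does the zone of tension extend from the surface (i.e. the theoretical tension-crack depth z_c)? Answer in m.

5.84 m

K_a = tan²(45° − 24.5°/2) = 0.4137; √K_a = 0.6432.
The active pressure is zero where K_a γ z = 2c√K_a, so z_c = 2c/(γ√K_a) = 2×33.8/(18.0×0.6432) = 5.839 m.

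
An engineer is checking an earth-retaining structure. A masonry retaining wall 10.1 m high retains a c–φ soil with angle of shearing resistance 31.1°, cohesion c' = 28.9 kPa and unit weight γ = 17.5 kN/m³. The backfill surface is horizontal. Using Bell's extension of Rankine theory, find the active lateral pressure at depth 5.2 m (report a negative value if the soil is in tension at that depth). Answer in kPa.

K_a = (1 − sin φ)/(1 + sin φ) = 0.3188.
σ_a = K_a γ z − 2c√K_a = 0.3188×17.5×5.2 − 2×28.9×0.5646 = -3.625 kPa.

-3.62 kPa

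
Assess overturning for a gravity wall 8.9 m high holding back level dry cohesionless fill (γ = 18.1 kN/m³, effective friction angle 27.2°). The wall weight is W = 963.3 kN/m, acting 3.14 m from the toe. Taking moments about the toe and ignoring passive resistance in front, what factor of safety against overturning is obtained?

K_a = tan²(45° − 27.2°/2) = 0.3726.
P_a = ½K_aγH² = 0.5×0.3726×18.1×8.9² = 267.1 kN/m, acting at H/3 = 2.967 m above the base.
Overturning moment M_o = P_a × H/3 = 267.1 × 2.967 = 792.4.
Resisting moment M_r = W × 3.14 = 963.3 × 3.14 = 3025.
FS_overturning = M_r/M_o = 3025/792.4 = 3.817.

3.82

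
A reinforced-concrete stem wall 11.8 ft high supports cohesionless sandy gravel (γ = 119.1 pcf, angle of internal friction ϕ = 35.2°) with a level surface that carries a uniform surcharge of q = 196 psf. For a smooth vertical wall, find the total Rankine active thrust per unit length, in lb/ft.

2850 lb/ft

K_a = tan²(45° − φ/2) = 0.2687.
Soil triangle: ½ K_a γ H² = 0.5×0.2687×119.1×11.8² = 2228 lb/ft.
Surcharge rectangle: K_a q H = 0.2687×196×11.8 = 621.4 lb/ft.
Total = 2228 + 621.4 = 2849 lb/ft.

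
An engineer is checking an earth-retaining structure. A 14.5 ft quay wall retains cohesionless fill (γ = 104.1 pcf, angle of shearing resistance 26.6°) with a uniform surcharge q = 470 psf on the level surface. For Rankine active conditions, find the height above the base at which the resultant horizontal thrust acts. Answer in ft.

5.76 ft

K_a = 0.3814.
Triangular part P₁ = ½K_aγH² = 4174 at H/3 = 4.833 ft; rectangular part P₂ = K_a q H = 2600 at H/2 = 7.250 ft.
ȳ = (P₁·4.833 + P₂·7.250)/(P₁+P₂) = 5.761 ft.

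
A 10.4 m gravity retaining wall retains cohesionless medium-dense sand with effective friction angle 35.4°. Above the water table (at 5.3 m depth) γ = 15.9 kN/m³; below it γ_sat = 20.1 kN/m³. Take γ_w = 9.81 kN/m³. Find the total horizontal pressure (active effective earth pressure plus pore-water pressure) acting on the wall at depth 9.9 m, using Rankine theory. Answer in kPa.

80.2 kPa

K_a = (1 − sin φ)/(1 + sin φ) = 0.2664.
γ' = 20.1 − 9.81 = 10.29 kN/m³.
Effective vertical stress at 9.9 m: σ'_v = 15.9×5.3 + 10.29×4.60 = 131.6 kPa.
σ'_h = K_a σ'_v = 0.2664 × 131.6 = 35.06 kPa; u = γ_w × 4.60 = 45.13 kPa.
Total σ_h = 35.06 + 45.13 = 80.19 kPa.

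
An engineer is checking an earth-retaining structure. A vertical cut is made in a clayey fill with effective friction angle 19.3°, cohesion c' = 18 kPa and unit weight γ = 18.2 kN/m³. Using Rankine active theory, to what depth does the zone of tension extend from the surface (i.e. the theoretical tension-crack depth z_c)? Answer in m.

2.79 m

K_a = tan²(45° − 19.3°/2) = 0.5032; √K_a = 0.7094.
The active pressure is zero where K_a γ z = 2c√K_a, so z_c = 2c/(γ√K_a) = 2×18/(18.2×0.7094) = 2.788 m.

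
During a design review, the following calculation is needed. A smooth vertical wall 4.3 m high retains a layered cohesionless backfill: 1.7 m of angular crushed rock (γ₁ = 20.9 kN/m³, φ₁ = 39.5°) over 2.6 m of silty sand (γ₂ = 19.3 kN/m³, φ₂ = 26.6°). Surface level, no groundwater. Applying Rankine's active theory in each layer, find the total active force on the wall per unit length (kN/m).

K_a1 = tan²(45°−39.5°/2) = 0.2224; K_a2 = tan²(45°−26.6°/2) = 0.3814.
Layer 1: σ at base = K_a1 γ₁ h₁ = 7.903 kPa; P₁ = ½×7.903×1.7 = 6.718.
Layer 2: σ_v at top = γ₁h₁ = 35.53; σ_h top = K_a2×35.53 = 13.55; σ_h base = K_a2×(35.53+19.3×2.6) = 32.69.
P₂ = ½(13.55+32.69)×2.6 = 60.12. Total P_a = 6.718+60.12 = 66.84 kN/m.

66.8 kN/m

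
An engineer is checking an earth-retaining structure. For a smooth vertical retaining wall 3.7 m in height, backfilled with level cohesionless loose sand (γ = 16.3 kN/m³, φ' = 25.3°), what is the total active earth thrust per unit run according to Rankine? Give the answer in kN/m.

K_a = tan²(45° − φ/2) = 0.4012.
P_a = ½ K_a γ H² = 0.5 × 0.4012 × 16.3 × 3.7² = 44.76 kN/m.

44.8 kN/m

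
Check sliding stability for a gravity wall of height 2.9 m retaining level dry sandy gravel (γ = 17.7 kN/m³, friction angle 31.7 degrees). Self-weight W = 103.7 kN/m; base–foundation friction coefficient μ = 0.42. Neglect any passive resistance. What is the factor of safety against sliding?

K_a = tan²(45° − 31.7°/2) = 0.3111.
P_a = ½K_aγH² = 0.5×0.3111×17.7×2.9² = 23.15 kN/m, acting at H/3 = 0.9667 m above the base.
FS_sliding = μW / P_a = 0.42×103.7 / 23.15 = 1.881.

1.88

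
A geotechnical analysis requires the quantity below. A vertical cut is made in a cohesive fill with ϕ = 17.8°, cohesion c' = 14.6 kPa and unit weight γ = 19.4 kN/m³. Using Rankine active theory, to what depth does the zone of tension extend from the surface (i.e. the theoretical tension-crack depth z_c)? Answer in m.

K_a = tan²(45° − 17.8°/2) = 0.5318; √K_a = 0.7292.
The active pressure is zero where K_a γ z = 2c√K_a, so z_c = 2c/(γ√K_a) = 2×14.6/(19.4×0.7292) = 2.064 m.

2.06 m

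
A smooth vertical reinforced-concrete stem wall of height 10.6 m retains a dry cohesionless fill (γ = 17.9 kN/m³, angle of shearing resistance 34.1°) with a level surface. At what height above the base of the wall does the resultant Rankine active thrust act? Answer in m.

3.53 m

K_a = 0.2815.
The pressure distribution is triangular, so the resultant acts at H/3 above the base = 10.6/3 = 3.533 m.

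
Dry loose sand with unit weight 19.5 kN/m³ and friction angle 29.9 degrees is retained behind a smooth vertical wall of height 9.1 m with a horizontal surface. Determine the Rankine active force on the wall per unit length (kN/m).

270 kN/m

K_a = tan²(45° − φ/2) = 0.3347.
P_a = ½ K_a γ H² = 0.5 × 0.3347 × 19.5 × 9.1² = 270.2 kN/m.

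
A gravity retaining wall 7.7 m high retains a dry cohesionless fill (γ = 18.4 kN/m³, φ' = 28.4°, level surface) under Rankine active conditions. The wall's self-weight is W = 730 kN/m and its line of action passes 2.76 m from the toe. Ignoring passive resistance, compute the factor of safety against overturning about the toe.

4.05

K_a = tan²(45° − 28.4°/2) = 0.3554.
P_a = ½K_aγH² = 0.5×0.3554×18.4×7.7² = 193.8 kN/m, acting at H/3 = 2.567 m above the base.
Overturning moment M_o = P_a × H/3 = 193.8 × 2.567 = 497.5.
Resisting moment M_r = W × 2.76 = 730 × 2.76 = 2015.
FS_overturning = M_r/M_o = 2015/497.5 = 4.050.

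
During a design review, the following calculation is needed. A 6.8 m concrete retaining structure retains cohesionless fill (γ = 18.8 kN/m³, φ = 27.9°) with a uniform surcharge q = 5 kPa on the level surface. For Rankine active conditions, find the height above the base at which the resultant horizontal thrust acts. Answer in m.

K_a = 0.3625.
Triangular part P₁ = ½K_aγH² = 157.5 at H/3 = 2.267 m; rectangular part P₂ = K_a q H = 12.32 at H/2 = 3.400 m.
ȳ = (P₁·2.267 + P₂·3.400)/(P₁+P₂) = 2.349 m.

2.35 m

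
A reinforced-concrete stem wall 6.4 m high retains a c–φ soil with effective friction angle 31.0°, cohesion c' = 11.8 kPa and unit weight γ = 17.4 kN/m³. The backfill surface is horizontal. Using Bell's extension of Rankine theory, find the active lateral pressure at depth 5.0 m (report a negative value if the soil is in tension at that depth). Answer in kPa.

14.5 kPa

K_a = (1 − sin φ)/(1 + sin φ) = 0.3201.
σ_a = K_a γ z − 2c√K_a = 0.3201×17.4×5.0 − 2×11.8×0.5658 = 14.50 kPa.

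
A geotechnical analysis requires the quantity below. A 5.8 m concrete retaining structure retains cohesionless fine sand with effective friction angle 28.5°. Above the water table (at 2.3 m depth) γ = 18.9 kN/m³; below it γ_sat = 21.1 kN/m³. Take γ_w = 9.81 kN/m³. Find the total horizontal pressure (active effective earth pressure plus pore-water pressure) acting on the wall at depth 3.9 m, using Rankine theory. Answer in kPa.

37.5 kPa

K_a = (1 − sin φ)/(1 + sin φ) = 0.3540.
γ' = 21.1 − 9.81 = 11.29 kN/m³.
Effective vertical stress at 3.9 m: σ'_v = 18.9×2.3 + 11.29×1.60 = 61.53 kPa.
σ'_h = K_a σ'_v = 0.3540 × 61.53 = 21.78 kPa; u = γ_w × 1.60 = 15.70 kPa.
Total σ_h = 21.78 + 15.70 = 37.48 kPa.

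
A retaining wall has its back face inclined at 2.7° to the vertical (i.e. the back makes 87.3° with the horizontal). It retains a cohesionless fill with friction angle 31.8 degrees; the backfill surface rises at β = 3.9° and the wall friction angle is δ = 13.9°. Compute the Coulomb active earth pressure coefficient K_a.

K_a = sin²(α+φ) / [sin²α · sin(α−δ) · (1 + √{sin(φ+δ)sin(φ−β) / (sin(α−δ)sin(α+β))})²].
With α = 87.3°, φ = 31.8°, δ = 13.9°, β = 3.9°: K_a = 0.3153.

0.315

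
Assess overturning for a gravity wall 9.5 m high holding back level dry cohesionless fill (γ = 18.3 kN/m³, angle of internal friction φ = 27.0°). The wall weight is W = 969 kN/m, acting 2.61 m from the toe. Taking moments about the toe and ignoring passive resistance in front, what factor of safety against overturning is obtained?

2.58

K_a = tan²(45° − 27.0°/2) = 0.3755.
P_a = ½K_aγH² = 0.5×0.3755×18.3×9.5² = 310.1 kN/m, acting at H/3 = 3.167 m above the base.
Overturning moment M_o = P_a × H/3 = 310.1 × 3.167 = 982.0.
Resisting moment M_r = W × 2.61 = 969 × 2.61 = 2529.
FS_overturning = M_r/M_o = 2529/982.0 = 2.575.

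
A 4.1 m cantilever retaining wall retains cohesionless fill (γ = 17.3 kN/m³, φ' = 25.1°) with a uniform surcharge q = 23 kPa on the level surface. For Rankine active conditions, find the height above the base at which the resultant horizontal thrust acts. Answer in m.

K_a = 0.4043.
Triangular part P₁ = ½K_aγH² = 58.79 at H/3 = 1.367 m; rectangular part P₂ = K_a q H = 38.13 at H/2 = 2.050 m.
ȳ = (P₁·1.367 + P₂·2.050)/(P₁+P₂) = 1.635 m.

1.64 m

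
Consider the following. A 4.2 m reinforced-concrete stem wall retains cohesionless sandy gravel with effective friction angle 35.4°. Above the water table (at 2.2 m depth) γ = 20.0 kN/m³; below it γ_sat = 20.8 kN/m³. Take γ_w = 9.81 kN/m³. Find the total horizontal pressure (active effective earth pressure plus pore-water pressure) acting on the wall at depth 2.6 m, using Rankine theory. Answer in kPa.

16.8 kPa

K_a = (1 − sin φ)/(1 + sin φ) = 0.2664.
γ' = 20.8 − 9.81 = 10.99 kN/m³.
Effective vertical stress at 2.6 m: σ'_v = 20.0×2.2 + 10.99×0.400 = 48.40 kPa.
σ'_h = K_a σ'_v = 0.2664 × 48.40 = 12.89 kPa; u = γ_w × 0.400 = 3.924 kPa.
Total σ_h = 12.89 + 3.924 = 16.82 kPa.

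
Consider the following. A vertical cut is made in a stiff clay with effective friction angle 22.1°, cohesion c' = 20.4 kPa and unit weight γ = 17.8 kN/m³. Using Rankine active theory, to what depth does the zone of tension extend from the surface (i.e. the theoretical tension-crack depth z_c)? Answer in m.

3.40 m

K_a = tan²(45° − 22.1°/2) = 0.4533; √K_a = 0.6732.
The active pressure is zero where K_a γ z = 2c√K_a, so z_c = 2c/(γ√K_a) = 2×20.4/(17.8×0.6732) = 3.405 m.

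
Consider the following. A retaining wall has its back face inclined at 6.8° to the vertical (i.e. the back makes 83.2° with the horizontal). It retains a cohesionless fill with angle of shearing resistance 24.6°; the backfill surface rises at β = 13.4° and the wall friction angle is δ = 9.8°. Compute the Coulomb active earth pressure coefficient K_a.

0.535

K_a = sin²(α+φ) / [sin²α · sin(α−δ) · (1 + √{sin(φ+δ)sin(φ−β) / (sin(α−δ)sin(α+β))})²].
With α = 83.2°, φ = 24.6°, δ = 9.8°, β = 13.4°: K_a = 0.5347.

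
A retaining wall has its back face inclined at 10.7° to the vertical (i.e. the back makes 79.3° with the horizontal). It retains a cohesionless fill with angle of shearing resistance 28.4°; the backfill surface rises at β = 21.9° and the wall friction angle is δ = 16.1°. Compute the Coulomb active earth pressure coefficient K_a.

K_a = sin²(α+φ) / [sin²α · sin(α−δ) · (1 + √{sin(φ+δ)sin(φ−β) / (sin(α−δ)sin(α+β))})²].
With α = 79.3°, φ = 28.4°, δ = 16.1°, β = 21.9°: K_a = 0.6221.

0.622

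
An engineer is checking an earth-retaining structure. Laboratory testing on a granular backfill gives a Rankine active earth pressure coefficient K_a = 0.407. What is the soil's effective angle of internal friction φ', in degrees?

K_a = tan²(45° − φ/2) ⇒ 45° − φ/2 = arctan(√0.407) = 32.54°.
φ = 2(45° − 32.54°) = 24.93°.

24.9°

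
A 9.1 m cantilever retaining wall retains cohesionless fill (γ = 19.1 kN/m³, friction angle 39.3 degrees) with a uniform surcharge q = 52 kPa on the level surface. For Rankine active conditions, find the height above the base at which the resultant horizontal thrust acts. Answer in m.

K_a = 0.2245.
Triangular part P₁ = ½K_aγH² = 177.5 at H/3 = 3.033 m; rectangular part P₂ = K_a q H = 106.2 at H/2 = 4.550 m.
ȳ = (P₁·3.033 + P₂·4.550)/(P₁+P₂) = 3.601 m.

3.60 m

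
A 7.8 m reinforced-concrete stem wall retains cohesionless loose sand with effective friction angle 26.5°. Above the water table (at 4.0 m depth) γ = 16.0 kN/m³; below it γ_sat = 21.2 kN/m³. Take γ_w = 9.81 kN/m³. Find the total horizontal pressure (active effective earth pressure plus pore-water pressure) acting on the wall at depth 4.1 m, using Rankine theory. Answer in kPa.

K_a = (1 − sin φ)/(1 + sin φ) = 0.3829.
γ' = 21.2 − 9.81 = 11.39 kN/m³.
Effective vertical stress at 4.1 m: σ'_v = 16.0×4.0 + 11.39×0.1000 = 65.14 kPa.
σ'_h = K_a σ'_v = 0.3829 × 65.14 = 24.94 kPa; u = γ_w × 0.1000 = 0.9810 kPa.
Total σ_h = 24.94 + 0.9810 = 25.93 kPa.

25.9 kPa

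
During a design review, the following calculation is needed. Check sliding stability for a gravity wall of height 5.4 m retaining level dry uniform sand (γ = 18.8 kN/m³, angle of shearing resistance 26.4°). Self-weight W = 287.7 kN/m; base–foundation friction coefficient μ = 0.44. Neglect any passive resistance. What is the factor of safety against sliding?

K_a = tan²(45° − 26.4°/2) = 0.3844.
P_a = ½K_aγH² = 0.5×0.3844×18.8×5.4² = 105.4 kN/m, acting at H/3 = 1.800 m above the base.
FS_sliding = μW / P_a = 0.44×287.7 / 105.4 = 1.201.

1.20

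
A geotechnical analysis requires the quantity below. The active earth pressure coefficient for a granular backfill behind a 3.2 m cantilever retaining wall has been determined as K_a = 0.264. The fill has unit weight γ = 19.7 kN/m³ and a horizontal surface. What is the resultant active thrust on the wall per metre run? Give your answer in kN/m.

P = ½ K_a γ H² = 0.5 × 0.264 × 19.7 × 3.2² = 26.63 kN/m.

26.6 kN/m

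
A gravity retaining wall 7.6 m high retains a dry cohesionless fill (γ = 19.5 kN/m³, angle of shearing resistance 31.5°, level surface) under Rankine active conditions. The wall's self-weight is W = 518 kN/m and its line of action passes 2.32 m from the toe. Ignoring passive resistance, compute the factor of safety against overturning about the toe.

K_a = tan²(45° − 31.5°/2) = 0.3136.
P_a = ½K_aγH² = 0.5×0.3136×19.5×7.6² = 176.6 kN/m, acting at H/3 = 2.533 m above the base.
Overturning moment M_o = P_a × H/3 = 176.6 × 2.533 = 447.4.
Resisting moment M_r = W × 2.32 = 518 × 2.32 = 1202.
FS_overturning = M_r/M_o = 1202/447.4 = 2.686.

2.69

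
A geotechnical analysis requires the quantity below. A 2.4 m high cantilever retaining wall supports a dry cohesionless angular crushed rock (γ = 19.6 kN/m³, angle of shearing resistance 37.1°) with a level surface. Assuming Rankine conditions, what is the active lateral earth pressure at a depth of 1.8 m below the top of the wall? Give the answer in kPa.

K_a = (1 − sin φ)/(1 + sin φ) = 0.2475.
σ_h = K_a γ z = 0.2475 × 19.6 × 1.8 = 8.732 kPa.

8.73 kPa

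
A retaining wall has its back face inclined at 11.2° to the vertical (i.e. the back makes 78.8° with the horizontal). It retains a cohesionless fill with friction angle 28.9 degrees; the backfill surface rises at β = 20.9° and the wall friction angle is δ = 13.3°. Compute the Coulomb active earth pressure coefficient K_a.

0.592

K_a = sin²(α+φ) / [sin²α · sin(α−δ) · (1 + √{sin(φ+δ)sin(φ−β) / (sin(α−δ)sin(α+β))})²].
With α = 78.8°, φ = 28.9°, δ = 13.3°, β = 20.9°: K_a = 0.5923.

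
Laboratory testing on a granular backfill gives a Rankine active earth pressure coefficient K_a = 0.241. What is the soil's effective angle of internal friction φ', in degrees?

37.7°

K_a = tan²(45° − φ/2) ⇒ 45° − φ/2 = arctan(√0.241) = 26.15°.
φ = 2(45° − 26.15°) = 37.71°.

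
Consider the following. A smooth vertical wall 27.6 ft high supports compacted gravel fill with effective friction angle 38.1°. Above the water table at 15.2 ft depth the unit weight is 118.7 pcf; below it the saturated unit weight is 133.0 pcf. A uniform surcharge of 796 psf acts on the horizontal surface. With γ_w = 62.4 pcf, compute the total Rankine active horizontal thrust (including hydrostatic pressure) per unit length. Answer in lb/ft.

19800 lb/ft

K_a = tan²(45° − φ/2) = 0.2368.
γ' = 133.0 − 62.4 = 70.60 pcf. h₂ = H − d_w = 12.4 ft.
σ'_h: at surface K_a·q = 188.5; at WT K_a(q+γd_w) = 615.8; at base K_a(q+γd_w+γ'h₂) = 823.1 psf.
P₁ = ½(188.5+615.8)×15.2 = 6113; P₂ = ½(615.8+823.1)×12.4 = 8922; P_w = ½γ_w h₂² = 4797.
Total = 6113+8922+4797 = 19830 lb/ft.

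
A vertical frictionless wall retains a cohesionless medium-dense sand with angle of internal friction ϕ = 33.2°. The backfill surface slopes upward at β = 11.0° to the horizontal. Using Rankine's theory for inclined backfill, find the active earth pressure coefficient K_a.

0.308

K_a = cos β · (cos β − √(cos²β − cos²φ)) / (cos β + √(cos²β − cos²φ)).
cos β = 0.9816, cos φ = 0.8368, √(cos²β − cos²φ) = 0.5132.
K_a = 0.9816 × (0.9816 − 0.5132)/(0.9816 + 0.5132) = 0.3076.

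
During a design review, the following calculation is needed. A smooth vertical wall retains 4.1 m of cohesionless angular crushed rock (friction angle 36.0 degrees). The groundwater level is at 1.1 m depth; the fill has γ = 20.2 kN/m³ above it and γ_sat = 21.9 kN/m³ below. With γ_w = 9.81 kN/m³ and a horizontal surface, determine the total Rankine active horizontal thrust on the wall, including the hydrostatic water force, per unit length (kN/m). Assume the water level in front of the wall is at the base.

78.7 kN/m

K_a = tan²(45° − φ/2) = 0.2596.
γ' = 21.9 − 9.81 = 12.09 kN/m³. Depth below WT = 3.0 m.
σ'_h at WT = K_a γ d_w = 5.769 kPa; at base = 5.769 + K_a γ' × 3.0 = 15.18 kPa.
P₁ (0–1.1 m) = ½×5.769×1.1 = 3.173. P₂ (1.1–4.1 m) = ½(5.769+15.18)×3.0 = 31.43.
P_w = ½ γ_w h₂² = 0.5×9.81×3.0² = 44.14. Total = 3.173+31.43+44.14 = 78.75 kN/m.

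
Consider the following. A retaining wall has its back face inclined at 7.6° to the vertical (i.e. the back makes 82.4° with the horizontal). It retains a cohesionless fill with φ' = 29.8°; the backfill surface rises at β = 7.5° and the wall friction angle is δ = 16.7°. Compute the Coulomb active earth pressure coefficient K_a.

K_a = sin²(α+φ) / [sin²α · sin(α−δ) · (1 + √{sin(φ+δ)sin(φ−β) / (sin(α−δ)sin(α+β))})²].
With α = 82.4°, φ = 29.8°, δ = 16.7°, β = 7.5°: K_a = 0.3987.

0.399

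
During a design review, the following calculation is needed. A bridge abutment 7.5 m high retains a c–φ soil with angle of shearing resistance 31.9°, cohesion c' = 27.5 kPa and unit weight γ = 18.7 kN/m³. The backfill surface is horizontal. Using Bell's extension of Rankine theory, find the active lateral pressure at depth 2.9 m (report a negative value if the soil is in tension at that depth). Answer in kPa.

-13.8 kPa

K_a = (1 − sin φ)/(1 + sin φ) = 0.3085.
σ_a = K_a γ z − 2c√K_a = 0.3085×18.7×2.9 − 2×27.5×0.5555 = -13.82 kPa.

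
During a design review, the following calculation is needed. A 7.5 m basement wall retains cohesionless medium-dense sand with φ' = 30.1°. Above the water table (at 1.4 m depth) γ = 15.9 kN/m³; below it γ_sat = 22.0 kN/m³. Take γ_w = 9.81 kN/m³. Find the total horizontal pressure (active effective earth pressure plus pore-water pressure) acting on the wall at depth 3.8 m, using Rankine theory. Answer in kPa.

40.6 kPa

K_a = (1 − sin φ)/(1 + sin φ) = 0.3320.
γ' = 22.0 − 9.81 = 12.19 kN/m³.
Effective vertical stress at 3.8 m: σ'_v = 15.9×1.4 + 12.19×2.40 = 51.52 kPa.
σ'_h = K_a σ'_v = 0.3320 × 51.52 = 17.10 kPa; u = γ_w × 2.40 = 23.54 kPa.
Total σ_h = 17.10 + 23.54 = 40.65 kPa.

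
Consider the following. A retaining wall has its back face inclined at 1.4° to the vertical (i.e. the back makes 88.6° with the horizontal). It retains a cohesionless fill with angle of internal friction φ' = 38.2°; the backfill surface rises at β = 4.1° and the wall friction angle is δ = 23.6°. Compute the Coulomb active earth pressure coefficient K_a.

0.234

K_a = sin²(α+φ) / [sin²α · sin(α−δ) · (1 + √{sin(φ+δ)sin(φ−β) / (sin(α−δ)sin(α+β))})²].
With α = 88.6°, φ = 38.2°, δ = 23.6°, β = 4.1°: K_a = 0.2341.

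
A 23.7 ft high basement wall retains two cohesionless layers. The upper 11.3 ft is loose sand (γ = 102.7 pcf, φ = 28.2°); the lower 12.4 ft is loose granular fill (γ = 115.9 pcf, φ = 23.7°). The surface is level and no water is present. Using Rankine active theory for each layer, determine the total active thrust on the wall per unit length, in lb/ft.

12300 lb/ft

K_a1 = tan²(45°−28.2°/2) = 0.3582; K_a2 = tan²(45°−23.7°/2) = 0.4266.
Layer 1: σ at base = K_a1 γ₁ h₁ = 415.7 psf; P₁ = ½×415.7×11.3 = 2349.
Layer 2: σ_v at top = γ₁h₁ = 1161; σ_h top = K_a2×1161 = 495.1; σ_h base = K_a2×(1161+115.9×12.4) = 1108.
P₂ = ½(495.1+1108)×12.4 = 9940. Total P_a = 2349+9940 = 12290 lb/ft.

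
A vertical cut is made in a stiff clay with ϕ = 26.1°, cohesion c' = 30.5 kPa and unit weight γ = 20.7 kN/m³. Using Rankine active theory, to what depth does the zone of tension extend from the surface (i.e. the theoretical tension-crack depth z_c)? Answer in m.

K_a = tan²(45° − 26.1°/2) = 0.3889; √K_a = 0.6237.
The active pressure is zero where K_a γ z = 2c√K_a, so z_c = 2c/(γ√K_a) = 2×30.5/(20.7×0.6237) = 4.725 m.

4.73 m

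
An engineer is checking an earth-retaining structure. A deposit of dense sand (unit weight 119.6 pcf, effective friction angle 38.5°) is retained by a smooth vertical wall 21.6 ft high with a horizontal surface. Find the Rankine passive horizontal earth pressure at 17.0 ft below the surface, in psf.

8740 psf

K_p = (1 + sin φ)/(1 − sin φ) = 4.298.
σ_h = K_p γ z = 4.298 × 119.6 × 17.0 = 8739 psf.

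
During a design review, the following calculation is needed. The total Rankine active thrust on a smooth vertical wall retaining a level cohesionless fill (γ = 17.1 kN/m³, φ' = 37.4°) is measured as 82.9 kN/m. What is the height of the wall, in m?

K_a = 0.2443. P_a = ½ K_a γ H² ⇒ H = √(2P_a/(K_a γ)).
H = √(2×82.9/(0.2443×17.1)) = 6.300 m.

6.30 m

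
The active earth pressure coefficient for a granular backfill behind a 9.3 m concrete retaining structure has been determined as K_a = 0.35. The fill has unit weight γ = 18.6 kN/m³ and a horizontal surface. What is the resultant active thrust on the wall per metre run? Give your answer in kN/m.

282 kN/m

P = ½ K_a γ H² = 0.5 × 0.35 × 18.6 × 9.3² = 281.5 kN/m.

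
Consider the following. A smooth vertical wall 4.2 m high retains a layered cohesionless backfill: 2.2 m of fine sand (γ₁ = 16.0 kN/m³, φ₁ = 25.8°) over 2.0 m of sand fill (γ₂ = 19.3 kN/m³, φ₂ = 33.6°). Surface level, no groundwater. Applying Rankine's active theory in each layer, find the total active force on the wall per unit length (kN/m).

46.6 kN/m

K_a1 = tan²(45°−25.8°/2) = 0.3935; K_a2 = tan²(45°−33.6°/2) = 0.2875.
Layer 1: σ at base = K_a1 γ₁ h₁ = 13.85 kPa; P₁ = ½×13.85×2.2 = 15.24.
Layer 2: σ_v at top = γ₁h₁ = 35.20; σ_h top = K_a2×35.20 = 10.12; σ_h base = K_a2×(35.20+19.3×2.0) = 21.22.
P₂ = ½(10.12+21.22)×2.0 = 31.34. Total P_a = 15.24+31.34 = 46.57 kN/m.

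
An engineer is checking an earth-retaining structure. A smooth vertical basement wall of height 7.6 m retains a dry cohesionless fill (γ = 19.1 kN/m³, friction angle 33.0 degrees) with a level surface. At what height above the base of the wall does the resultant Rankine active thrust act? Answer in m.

K_a = 0.2948.
The pressure distribution is triangular, so the resultant acts at H/3 above the base = 7.6/3 = 2.533 m.

2.53 m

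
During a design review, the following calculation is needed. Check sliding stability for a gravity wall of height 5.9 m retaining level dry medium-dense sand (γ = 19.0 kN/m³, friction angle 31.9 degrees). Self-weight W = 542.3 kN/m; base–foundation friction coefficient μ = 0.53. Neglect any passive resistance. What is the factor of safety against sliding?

K_a = tan²(45° − 31.9°/2) = 0.3085.
P_a = ½K_aγH² = 0.5×0.3085×19.0×5.9² = 102.0 kN/m, acting at H/3 = 1.967 m above the base.
FS_sliding = μW / P_a = 0.53×542.3 / 102.0 = 2.817.

2.82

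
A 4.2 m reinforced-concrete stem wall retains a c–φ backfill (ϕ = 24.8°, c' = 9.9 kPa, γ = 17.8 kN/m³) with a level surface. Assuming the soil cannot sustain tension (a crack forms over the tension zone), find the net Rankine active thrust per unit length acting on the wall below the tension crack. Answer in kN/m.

22.0 kN/m

K_a = 0.4090; √K_a = 0.6395.
Tension-crack depth z_c = 2c/(γ√K_a) = 2×9.9/(17.8×0.6395) = 1.739 m.
σ_a at base = K_a γ H − 2c√K_a = 0.4090×17.8×4.2 − 2×9.9×0.6395 = 17.91 kPa.
P_a = ½ × 17.91 × (H − z_c) = 0.5×17.91×2.461 = 22.04 kN/m.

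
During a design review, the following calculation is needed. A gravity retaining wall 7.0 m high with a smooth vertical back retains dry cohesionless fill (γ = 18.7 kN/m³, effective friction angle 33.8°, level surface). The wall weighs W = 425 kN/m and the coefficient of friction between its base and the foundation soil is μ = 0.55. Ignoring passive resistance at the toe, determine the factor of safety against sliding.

K_a = tan²(45° − 33.8°/2) = 0.2851.
P_a = ½K_aγH² = 0.5×0.2851×18.7×7.0² = 130.6 kN/m, acting at H/3 = 2.333 m above the base.
FS_sliding = μW / P_a = 0.55×425 / 130.6 = 1.790.

1.79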